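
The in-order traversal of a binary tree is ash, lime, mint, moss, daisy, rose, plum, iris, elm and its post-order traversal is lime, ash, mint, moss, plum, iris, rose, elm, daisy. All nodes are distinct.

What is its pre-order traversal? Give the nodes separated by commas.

The last element of post-order is the root; it splits in-order into left and right subtrees.
Root daisy: left subtree has 4 nodes {ash, lime, mint, moss}, right has 4 {rose, plum, iris, elm}.
  Root moss: left subtree has 3 nodes {ash, lime, mint}, right has 0 { }.
    Root mint: left subtree has 2 nodes {ash, lime}, right has 0 { }.
      Root ash: left subtree has 0 nodes { }, right has 1 {lime}.
  Root elm: left subtree has 3 nodes {rose, plum, iris}, right has 0 { }.
    Root rose: left subtree has 0 nodes { }, right has 2 {plum, iris}.
      Root iris: left subtree has 1 node {plum}, right has 0 { }.

daisy, moss, mint, ash, lime, elm, rose, iris, plum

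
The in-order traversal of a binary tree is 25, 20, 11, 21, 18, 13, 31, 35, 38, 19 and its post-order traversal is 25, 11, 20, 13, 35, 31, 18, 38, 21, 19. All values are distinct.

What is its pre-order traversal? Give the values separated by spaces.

19 21 20 25 11 38 18 31 13 35

The last element of post-order is the root; it splits in-order into left and right subtrees.
Root 19: left subtree has 9 nodes {25, 20, 11, 21, 18, 13, 31, 35, 38}, right has 0 { }.
  Root 21: left subtree has 3 nodes {25, 20, 11}, right has 5 {18, 13, 31, 35, 38}.
    Root 20: left subtree has 1 node {25}, right has 1 {11}.
    Root 38: left subtree has 4 nodes {18, 13, 31, 35}, right has 0 { }.
      Root 18: left subtree has 0 nodes { }, right has 3 {13, 31, 35}.
        Root 31: left subtree has 1 node {13}, right has 1 {35}.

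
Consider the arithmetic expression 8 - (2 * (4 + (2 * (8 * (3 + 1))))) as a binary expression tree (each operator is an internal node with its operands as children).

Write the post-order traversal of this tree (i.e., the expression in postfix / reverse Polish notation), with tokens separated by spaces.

Post-order on an expression tree gives postfix notation: for each operator, emit left operand, right operand, then the operator.

8 2 4 2 8 3 1 + * * + * -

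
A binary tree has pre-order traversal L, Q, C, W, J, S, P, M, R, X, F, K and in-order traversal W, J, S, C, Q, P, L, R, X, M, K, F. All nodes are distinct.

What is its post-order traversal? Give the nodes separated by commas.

S, J, W, C, P, Q, X, R, K, F, M, L

The first element of pre-order is the root; it splits in-order into left and right subtrees.
Root L: left subtree has 6 nodes {W, J, S, C, Q, P}, right has 5 {R, X, M, K, F}.
  Root Q: left subtree has 4 nodes {W, J, S, C}, right has 1 {P}.
    Root C: left subtree has 3 nodes {W, J, S}, right has 0 { }.
      Root W: left subtree has 0 nodes { }, right has 2 {J, S}.
        Root J: left subtree has 0 nodes { }, right has 1 {S}.
  Root M: left subtree has 2 nodes {R, X}, right has 2 {K, F}.
    Root R: left subtree has 0 nodes { }, right has 1 {X}.
    Root F: left subtree has 1 node {K}, right has 0 { }.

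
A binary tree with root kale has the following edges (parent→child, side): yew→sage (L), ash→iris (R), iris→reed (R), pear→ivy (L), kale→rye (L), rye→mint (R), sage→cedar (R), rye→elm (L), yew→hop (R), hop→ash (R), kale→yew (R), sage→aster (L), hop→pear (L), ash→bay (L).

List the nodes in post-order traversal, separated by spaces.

elm mint rye aster cedar sage ivy pear bay reed iris ash hop yew kale

Post-order visits the left subtree, then the right subtree, then the node.
At kale: go left to rye.
  At rye: go left to elm.
    elm is a leaf — visit elm.
  At rye: go right to mint.
    mint is a leaf — visit mint.
  Visit rye.
At kale: go right to yew.
  At yew: go left to sage.
    At sage: go left to aster.
      aster is a leaf — visit aster.
    At sage: go right to cedar.
      cedar is a leaf — visit cedar.
    Visit sage.
  At yew: go right to hop.
    At hop: go left to pear.
      At pear: go left to ivy.
        ivy is a leaf — visit ivy.
      At pear: no right child.
      Visit pear.
    At hop: go right to ash.
      At ash: go left to bay.
        bay is a leaf — visit bay.
      At ash: go right to iris.
        At iris: no left child.
        At iris: go right to reed.
          reed is a leaf — visit reed.
        Visit iris.
      Visit ash.
    Visit hop.
  Visit yew.
Visit kale.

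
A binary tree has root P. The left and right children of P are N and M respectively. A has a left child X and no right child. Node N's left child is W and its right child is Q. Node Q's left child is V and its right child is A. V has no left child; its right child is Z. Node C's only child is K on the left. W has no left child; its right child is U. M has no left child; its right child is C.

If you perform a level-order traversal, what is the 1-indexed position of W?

4

Level-order visits nodes level by level from the root, left to right within each level.
Level 0: P
Level 1: N, M
Level 2: W, Q, C
Level 3: U, V, A, K
Level 4: Z, X
Full level-order sequence: P, N, M, W, Q, C, U, V, A, K, Z, X.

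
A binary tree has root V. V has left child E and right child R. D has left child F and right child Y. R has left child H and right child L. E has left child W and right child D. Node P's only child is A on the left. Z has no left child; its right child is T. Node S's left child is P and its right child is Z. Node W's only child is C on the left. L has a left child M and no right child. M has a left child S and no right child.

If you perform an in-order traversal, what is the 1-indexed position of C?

1

In-order visits the left subtree, then the node, then the right subtree.
At V: go left to E.
  At E: go left to W.
    At W: go left to C.
      C is a leaf — visit C.
    Visit W.
    At W: no right child.
  Visit E.
  At E: go right to D.
    At D: go left to F.
      F is a leaf — visit F.
    Visit D.
    At D: go right to Y.
      Y is a leaf — visit Y.
Visit V.
At V: go right to R.
  At R: go left to H.
    H is a leaf — visit H.
  Visit R.
  At R: go right to L.
    At L: go left to M.
      At M: go left to S.
        At S: go left to P.
          At P: go left to A.
            A is a leaf — visit A.
          Visit P.
          At P: no right child.
        Visit S.
        At S: go right to Z.
          At Z: no left child.
          Visit Z.
          At Z: go right to T.
            T is a leaf — visit T.
      Visit M.
      At M: no right child.
    Visit L.
    At L: no right child.
Full in-order sequence: C, W, E, F, D, Y, V, H, R, A, P, S, Z, T, M, L.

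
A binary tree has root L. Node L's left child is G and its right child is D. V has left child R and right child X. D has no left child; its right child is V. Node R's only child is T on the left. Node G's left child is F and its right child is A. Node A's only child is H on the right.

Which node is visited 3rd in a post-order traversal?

Post-order visits the left subtree, then the right subtree, then the node.
At L: go left to G.
  At G: go left to F.
    F is a leaf — visit F.
  At G: go right to A.
    At A: no left child.
    At A: go right to H.
      H is a leaf — visit H.
    Visit A.
  Visit G.
At L: go right to D.
  At D: no left child.
  At D: go right to V.
    At V: go left to R.
      At R: go left to T.
        T is a leaf — visit T.
      At R: no right child.
      Visit R.
    At V: go right to X.
      X is a leaf — visit X.
    Visit V.
  Visit D.
Visit L.
Full post-order sequence: F, H, A, G, T, R, X, V, D, L.

A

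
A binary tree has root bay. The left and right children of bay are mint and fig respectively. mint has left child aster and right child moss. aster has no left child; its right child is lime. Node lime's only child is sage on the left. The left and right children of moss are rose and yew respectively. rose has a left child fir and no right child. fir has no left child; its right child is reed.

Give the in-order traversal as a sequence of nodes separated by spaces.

aster sage lime mint fir reed rose moss yew bay fig

In-order visits the left subtree, then the node, then the right subtree.
At bay: go left to mint.
  At mint: go left to aster.
    At aster: no left child.
    Visit aster.
    At aster: go right to lime.
      At lime: go left to sage.
        sage is a leaf — visit sage.
      Visit lime.
      At lime: no right child.
  Visit mint.
  At mint: go right to moss.
    At moss: go left to rose.
      At rose: go left to fir.
        At fir: no left child.
        Visit fir.
        At fir: go right to reed.
          reed is a leaf — visit reed.
      Visit rose.
      At rose: no right child.
    Visit moss.
    At moss: go right to yew.
      yew is a leaf — visit yew.
Visit bay.
At bay: go right to fig.
  fig is a leaf — visit fig.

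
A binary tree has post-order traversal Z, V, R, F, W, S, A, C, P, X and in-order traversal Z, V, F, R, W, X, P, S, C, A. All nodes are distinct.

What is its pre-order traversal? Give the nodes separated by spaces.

The last element of post-order is the root; it splits in-order into left and right subtrees.
Root X: left subtree has 5 nodes {Z, V, F, R, W}, right has 4 {P, S, C, A}.
  Root W: left subtree has 4 nodes {Z, V, F, R}, right has 0 { }.
    Root F: left subtree has 2 nodes {Z, V}, right has 1 {R}.
      Root V: left subtree has 1 node {Z}, right has 0 { }.
  Root P: left subtree has 0 nodes { }, right has 3 {S, C, A}.
    Root C: left subtree has 1 node {S}, right has 1 {A}.

X W F V Z R P C S A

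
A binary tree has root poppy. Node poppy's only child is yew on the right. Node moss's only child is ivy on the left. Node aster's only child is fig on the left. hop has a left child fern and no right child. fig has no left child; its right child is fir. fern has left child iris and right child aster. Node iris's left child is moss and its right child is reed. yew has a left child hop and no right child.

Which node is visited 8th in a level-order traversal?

Level-order visits nodes level by level from the root, left to right within each level.
Level 0: poppy
Level 1: yew
Level 2: hop
Level 3: fern
Level 4: iris, aster
Level 5: moss, reed, fig
Level 6: ivy, fir
Full level-order sequence: poppy, yew, hop, fern, iris, aster, moss, reed, fig, ivy, fir.

reed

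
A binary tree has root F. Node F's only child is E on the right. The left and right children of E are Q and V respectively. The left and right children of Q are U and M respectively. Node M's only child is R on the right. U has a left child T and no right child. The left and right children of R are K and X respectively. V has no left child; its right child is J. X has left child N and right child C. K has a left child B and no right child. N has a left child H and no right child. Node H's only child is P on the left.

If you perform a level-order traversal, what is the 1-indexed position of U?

5

Level-order visits nodes level by level from the root, left to right within each level.
Level 0: F
Level 1: E
Level 2: Q, V
Level 3: U, M, J
Level 4: T, R
Level 5: K, X
Level 6: B, N, C
Level 7: H
Level 8: P
Full level-order sequence: F, E, Q, V, U, M, J, T, R, K, X, B, N, C, H, P.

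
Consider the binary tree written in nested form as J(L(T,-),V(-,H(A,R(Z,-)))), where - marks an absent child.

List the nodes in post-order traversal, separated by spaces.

Post-order visits the left subtree, then the right subtree, then the node.
At J: go left to L.
  At L: go left to T.
    T is a leaf — visit T.
  At L: no right child.
  Visit L.
At J: go right to V.
  At V: no left child.
  At V: go right to H.
    At H: go left to A.
      A is a leaf — visit A.
    At H: go right to R.
      At R: go left to Z.
        Z is a leaf — visit Z.
      At R: no right child.
      Visit R.
    Visit H.
  Visit V.
Visit J.

T L A Z R H V J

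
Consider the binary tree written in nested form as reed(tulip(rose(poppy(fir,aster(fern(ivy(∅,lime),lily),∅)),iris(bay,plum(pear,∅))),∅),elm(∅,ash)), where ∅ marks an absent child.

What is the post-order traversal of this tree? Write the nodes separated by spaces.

Post-order visits the left subtree, then the right subtree, then the node.
At reed: go left to tulip.
  At tulip: go left to rose.
    At rose: go left to poppy.
      At poppy: go left to fir.
        fir is a leaf — visit fir.
      At poppy: go right to aster.
        At aster: go left to fern.
          At fern: go left to ivy.
            At ivy: no left child.
            At ivy: go right to lime.
              lime is a leaf — visit lime.
            Visit ivy.
          At fern: go right to lily.
            lily is a leaf — visit lily.
          Visit fern.
        At aster: no right child.
        Visit aster.
      Visit poppy.
    At rose: go right to iris.
      At iris: go left to bay.
        bay is a leaf — visit bay.
      At iris: go right to plum.
        At plum: go left to pear.
          pear is a leaf — visit pear.
        At plum: no right child.
        Visit plum.
      Visit iris.
    Visit rose.
  At tulip: no right child.
  Visit tulip.
At reed: go right to elm.
  At elm: no left child.
  At elm: go right to ash.
    ash is a leaf — visit ash.
  Visit elm.
Visit reed.

fir lime ivy lily fern aster poppy bay pear plum iris rose tulip ash elm reed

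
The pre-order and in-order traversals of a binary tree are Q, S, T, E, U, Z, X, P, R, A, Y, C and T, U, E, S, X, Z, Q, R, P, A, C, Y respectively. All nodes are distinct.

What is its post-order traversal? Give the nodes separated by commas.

The first element of pre-order is the root; it splits in-order into left and right subtrees.
Root Q: left subtree has 6 nodes {T, U, E, S, X, Z}, right has 5 {R, P, A, C, Y}.
  Root S: left subtree has 3 nodes {T, U, E}, right has 2 {X, Z}.
    Root T: left subtree has 0 nodes { }, right has 2 {U, E}.
      Root E: left subtree has 1 node {U}, right has 0 { }.
    Root Z: left subtree has 1 node {X}, right has 0 { }.
  Root P: left subtree has 1 node {R}, right has 3 {A, C, Y}.
    Root A: left subtree has 0 nodes { }, right has 2 {C, Y}.
      Root Y: left subtree has 1 node {C}, right has 0 { }.

U, E, T, X, Z, S, R, C, Y, A, P, Q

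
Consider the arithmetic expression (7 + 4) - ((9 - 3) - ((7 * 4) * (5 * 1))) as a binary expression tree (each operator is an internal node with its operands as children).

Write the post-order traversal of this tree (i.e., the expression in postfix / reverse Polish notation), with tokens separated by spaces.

Post-order on an expression tree gives postfix notation: for each operator, emit left operand, right operand, then the operator.

7 4 + 9 3 - 7 4 * 5 1 * * - -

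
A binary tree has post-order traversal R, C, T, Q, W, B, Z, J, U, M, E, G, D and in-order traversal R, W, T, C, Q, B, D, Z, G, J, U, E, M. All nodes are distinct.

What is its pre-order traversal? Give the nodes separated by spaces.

The last element of post-order is the root; it splits in-order into left and right subtrees.
Root D: left subtree has 6 nodes {R, W, T, C, Q, B}, right has 6 {Z, G, J, U, E, M}.
  Root B: left subtree has 5 nodes {R, W, T, C, Q}, right has 0 { }.
    Root W: left subtree has 1 node {R}, right has 3 {T, C, Q}.
      Root Q: left subtree has 2 nodes {T, C}, right has 0 { }.
        Root T: left subtree has 0 nodes { }, right has 1 {C}.
  Root G: left subtree has 1 node {Z}, right has 4 {J, U, E, M}.
    Root E: left subtree has 2 nodes {J, U}, right has 1 {M}.
      Root U: left subtree has 1 node {J}, right has 0 { }.

D B W R Q T C G Z E U J M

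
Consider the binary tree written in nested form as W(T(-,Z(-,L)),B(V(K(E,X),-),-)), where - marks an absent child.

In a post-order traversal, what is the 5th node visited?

X

Post-order visits the left subtree, then the right subtree, then the node.
At W: go left to T.
  At T: no left child.
  At T: go right to Z.
    At Z: no left child.
    At Z: go right to L.
      L is a leaf — visit L.
    Visit Z.
  Visit T.
At W: go right to B.
  At B: go left to V.
    At V: go left to K.
      At K: go left to E.
        E is a leaf — visit E.
      At K: go right to X.
        X is a leaf — visit X.
      Visit K.
    At V: no right child.
    Visit V.
  At B: no right child.
  Visit B.
Visit W.
Full post-order sequence: L, Z, T, E, X, K, V, B, W.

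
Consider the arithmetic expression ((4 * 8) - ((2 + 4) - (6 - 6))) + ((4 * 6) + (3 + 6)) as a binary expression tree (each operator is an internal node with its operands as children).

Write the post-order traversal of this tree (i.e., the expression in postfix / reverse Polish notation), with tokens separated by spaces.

Post-order on an expression tree gives postfix notation: for each operator, emit left operand, right operand, then the operator.

4 8 * 2 4 + 6 6 - - - 4 6 * 3 6 + + +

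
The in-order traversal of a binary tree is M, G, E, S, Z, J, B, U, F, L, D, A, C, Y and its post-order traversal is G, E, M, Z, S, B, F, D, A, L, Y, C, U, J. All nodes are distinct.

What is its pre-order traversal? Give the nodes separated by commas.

J, S, M, E, G, Z, U, B, C, L, F, A, D, Y

The last element of post-order is the root; it splits in-order into left and right subtrees.
Root J: left subtree has 5 nodes {M, G, E, S, Z}, right has 8 {B, U, F, L, D, A, C, Y}.
  Root S: left subtree has 3 nodes {M, G, E}, right has 1 {Z}.
    Root M: left subtree has 0 nodes { }, right has 2 {G, E}.
      Root E: left subtree has 1 node {G}, right has 0 { }.
  Root U: left subtree has 1 node {B}, right has 6 {F, L, D, A, C, Y}.
    Root C: left subtree has 4 nodes {F, L, D, A}, right has 1 {Y}.
      Root L: left subtree has 1 node {F}, right has 2 {D, A}.
        Root A: left subtree has 1 node {D}, right has 0 { }.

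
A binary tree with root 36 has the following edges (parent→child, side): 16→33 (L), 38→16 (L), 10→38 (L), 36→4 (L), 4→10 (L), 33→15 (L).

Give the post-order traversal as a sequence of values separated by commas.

15, 33, 16, 38, 10, 4, 36

Post-order visits the left subtree, then the right subtree, then the node.
At 36: go left to 4.
  At 4: go left to 10.
    At 10: go left to 38.
      At 38: go left to 16.
        At 16: go left to 33.
          At 33: go left to 15.
            15 is a leaf — visit 15.
          At 33: no right child.
          Visit 33.
        At 16: no right child.
        Visit 16.
      At 38: no right child.
      Visit 38.
    At 10: no right child.
    Visit 10.
  At 4: no right child.
  Visit 4.
At 36: no right child.
Visit 36.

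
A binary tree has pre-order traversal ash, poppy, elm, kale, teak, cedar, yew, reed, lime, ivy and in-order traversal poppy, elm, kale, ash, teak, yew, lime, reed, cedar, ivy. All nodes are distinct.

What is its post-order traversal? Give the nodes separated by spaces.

kale elm poppy lime reed yew ivy cedar teak ash

The first element of pre-order is the root; it splits in-order into left and right subtrees.
Root ash: left subtree has 3 nodes {poppy, elm, kale}, right has 6 {teak, yew, lime, reed, cedar, ivy}.
  Root poppy: left subtree has 0 nodes { }, right has 2 {elm, kale}.
    Root elm: left subtree has 0 nodes { }, right has 1 {kale}.
  Root teak: left subtree has 0 nodes { }, right has 5 {yew, lime, reed, cedar, ivy}.
    Root cedar: left subtree has 3 nodes {yew, lime, reed}, right has 1 {ivy}.
      Root yew: left subtree has 0 nodes { }, right has 2 {lime, reed}.
        Root reed: left subtree has 1 node {lime}, right has 0 { }.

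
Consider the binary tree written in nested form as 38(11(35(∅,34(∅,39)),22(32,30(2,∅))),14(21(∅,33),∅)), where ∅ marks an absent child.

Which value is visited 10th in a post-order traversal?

21

Post-order visits the left subtree, then the right subtree, then the node.
At 38: go left to 11.
  At 11: go left to 35.
    At 35: no left child.
    At 35: go right to 34.
      At 34: no left child.
      At 34: go right to 39.
        39 is a leaf — visit 39.
      Visit 34.
    Visit 35.
  At 11: go right to 22.
    At 22: go left to 32.
      32 is a leaf — visit 32.
    At 22: go right to 30.
      At 30: go left to 2.
        2 is a leaf — visit 2.
      At 30: no right child.
      Visit 30.
    Visit 22.
  Visit 11.
At 38: go right to 14.
  At 14: go left to 21.
    At 21: no left child.
    At 21: go right to 33.
      33 is a leaf — visit 33.
    Visit 21.
  At 14: no right child.
  Visit 14.
Visit 38.
Full post-order sequence: 39, 34, 35, 32, 2, 30, 22, 11, 33, 21, 14, 38.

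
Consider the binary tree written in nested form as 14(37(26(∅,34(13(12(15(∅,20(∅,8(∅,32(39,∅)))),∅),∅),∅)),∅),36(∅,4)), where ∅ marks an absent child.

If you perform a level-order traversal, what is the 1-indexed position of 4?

Level-order visits nodes level by level from the root, left to right within each level.
Level 0: 14
Level 1: 37, 36
Level 2: 26, 4
Level 3: 34
Level 4: 13
Level 5: 12
Level 6: 15
Level 7: 20
Level 8: 8
Level 9: 32
Level 10: 39
Full level-order sequence: 14, 37, 36, 26, 4, 34, 13, 12, 15, 20, 8, 32, 39.

5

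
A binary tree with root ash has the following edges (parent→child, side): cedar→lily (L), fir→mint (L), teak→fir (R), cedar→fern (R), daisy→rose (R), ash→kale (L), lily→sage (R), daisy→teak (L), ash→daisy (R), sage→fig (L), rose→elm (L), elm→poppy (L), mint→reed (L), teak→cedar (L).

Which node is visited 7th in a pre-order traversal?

Pre-order visits the node, then its left subtree, then its right subtree.
Visit ash.
At ash: go left to kale.
  kale is a leaf — visit kale.
At ash: go right to daisy.
  Visit daisy.
  At daisy: go left to teak.
    Visit teak.
    At teak: go left to cedar.
      Visit cedar.
      At cedar: go left to lily.
        Visit lily.
        At lily: no left child.
        At lily: go right to sage.
          Visit sage.
          At sage: go left to fig.
            fig is a leaf — visit fig.
          At sage: no right child.
      At cedar: go right to fern.
        fern is a leaf — visit fern.
    At teak: go right to fir.
      Visit fir.
      At fir: go left to mint.
        Visit mint.
        At mint: go left to reed.
          reed is a leaf — visit reed.
        At mint: no right child.
      At fir: no right child.
  At daisy: go right to rose.
    Visit rose.
    At rose: go left to elm.
      Visit elm.
      At elm: go left to poppy.
        poppy is a leaf — visit poppy.
      At elm: no right child.
    At rose: no right child.
Full pre-order sequence: ash, kale, daisy, teak, cedar, lily, sage, fig, fern, fir, mint, reed, rose, elm, poppy.

sage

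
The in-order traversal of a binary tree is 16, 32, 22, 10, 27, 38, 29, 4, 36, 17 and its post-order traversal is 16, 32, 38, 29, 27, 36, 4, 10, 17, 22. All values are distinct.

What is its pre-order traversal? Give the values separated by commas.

The last element of post-order is the root; it splits in-order into left and right subtrees.
Root 22: left subtree has 2 nodes {16, 32}, right has 7 {10, 27, 38, 29, 4, 36, 17}.
  Root 32: left subtree has 1 node {16}, right has 0 { }.
  Root 17: left subtree has 6 nodes {10, 27, 38, 29, 4, 36}, right has 0 { }.
    Root 10: left subtree has 0 nodes { }, right has 5 {27, 38, 29, 4, 36}.
      Root 4: left subtree has 3 nodes {27, 38, 29}, right has 1 {36}.
        Root 27: left subtree has 0 nodes { }, right has 2 {38, 29}.
          Root 29: left subtree has 1 node {38}, right has 0 { }.

22, 32, 16, 17, 10, 4, 27, 29, 38, 36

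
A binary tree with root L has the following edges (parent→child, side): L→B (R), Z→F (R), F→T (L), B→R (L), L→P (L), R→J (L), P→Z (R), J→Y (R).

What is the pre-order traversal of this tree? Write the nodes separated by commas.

L, P, Z, F, T, B, R, J, Y

Pre-order visits the node, then its left subtree, then its right subtree.
Visit L.
At L: go left to P.
  Visit P.
  At P: no left child.
  At P: go right to Z.
    Visit Z.
    At Z: no left child.
    At Z: go right to F.
      Visit F.
      At F: go left to T.
        T is a leaf — visit T.
      At F: no right child.
At L: go right to B.
  Visit B.
  At B: go left to R.
    Visit R.
    At R: go left to J.
      Visit J.
      At J: no left child.
      At J: go right to Y.
        Y is a leaf — visit Y.
    At R: no right child.
  At B: no right child.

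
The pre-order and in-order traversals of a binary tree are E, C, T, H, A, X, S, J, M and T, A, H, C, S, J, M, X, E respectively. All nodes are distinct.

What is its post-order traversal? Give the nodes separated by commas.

The first element of pre-order is the root; it splits in-order into left and right subtrees.
Root E: left subtree has 8 nodes {T, A, H, C, S, J, M, X}, right has 0 { }.
  Root C: left subtree has 3 nodes {T, A, H}, right has 4 {S, J, M, X}.
    Root T: left subtree has 0 nodes { }, right has 2 {A, H}.
      Root H: left subtree has 1 node {A}, right has 0 { }.
    Root X: left subtree has 3 nodes {S, J, M}, right has 0 { }.
      Root S: left subtree has 0 nodes { }, right has 2 {J, M}.
        Root J: left subtree has 0 nodes { }, right has 1 {M}.

A, H, T, M, J, S, X, C, E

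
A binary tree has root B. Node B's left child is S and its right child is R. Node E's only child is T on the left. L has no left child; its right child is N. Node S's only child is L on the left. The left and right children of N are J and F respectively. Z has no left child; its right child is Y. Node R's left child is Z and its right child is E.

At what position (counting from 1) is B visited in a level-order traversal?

Level-order visits nodes level by level from the root, left to right within each level.
Level 0: B
Level 1: S, R
Level 2: L, Z, E
Level 3: N, Y, T
Level 4: J, F
Full level-order sequence: B, S, R, L, Z, E, N, Y, T, J, F.

1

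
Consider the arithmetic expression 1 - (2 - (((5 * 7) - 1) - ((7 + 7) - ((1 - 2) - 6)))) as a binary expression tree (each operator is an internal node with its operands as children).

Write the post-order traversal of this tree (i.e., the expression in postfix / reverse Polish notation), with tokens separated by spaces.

Post-order on an expression tree gives postfix notation: for each operator, emit left operand, right operand, then the operator.

1 2 5 7 * 1 - 7 7 + 1 2 - 6 - - - - -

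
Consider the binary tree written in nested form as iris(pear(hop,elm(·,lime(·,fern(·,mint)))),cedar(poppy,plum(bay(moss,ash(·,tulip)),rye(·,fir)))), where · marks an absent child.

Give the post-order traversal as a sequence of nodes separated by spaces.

hop mint fern lime elm pear poppy moss tulip ash bay fir rye plum cedar iris

Post-order visits the left subtree, then the right subtree, then the node.
At iris: go left to pear.
  At pear: go left to hop.
    hop is a leaf — visit hop.
  At pear: go right to elm.
    At elm: no left child.
    At elm: go right to lime.
      At lime: no left child.
      At lime: go right to fern.
        At fern: no left child.
        At fern: go right to mint.
          mint is a leaf — visit mint.
        Visit fern.
      Visit lime.
    Visit elm.
  Visit pear.
At iris: go right to cedar.
  At cedar: go left to poppy.
    poppy is a leaf — visit poppy.
  At cedar: go right to plum.
    At plum: go left to bay.
      At bay: go left to moss.
        moss is a leaf — visit moss.
      At bay: go right to ash.
        At ash: no left child.
        At ash: go right to tulip.
          tulip is a leaf — visit tulip.
        Visit ash.
      Visit bay.
    At plum: go right to rye.
      At rye: no left child.
      At rye: go right to fir.
        fir is a leaf — visit fir.
      Visit rye.
    Visit plum.
  Visit cedar.
Visit iris.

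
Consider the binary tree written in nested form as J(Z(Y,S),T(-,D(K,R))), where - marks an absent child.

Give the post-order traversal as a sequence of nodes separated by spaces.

Post-order visits the left subtree, then the right subtree, then the node.
At J: go left to Z.
  At Z: go left to Y.
    Y is a leaf — visit Y.
  At Z: go right to S.
    S is a leaf — visit S.
  Visit Z.
At J: go right to T.
  At T: no left child.
  At T: go right to D.
    At D: go left to K.
      K is a leaf — visit K.
    At D: go right to R.
      R is a leaf — visit R.
    Visit D.
  Visit T.
Visit J.

Y S Z K R D T J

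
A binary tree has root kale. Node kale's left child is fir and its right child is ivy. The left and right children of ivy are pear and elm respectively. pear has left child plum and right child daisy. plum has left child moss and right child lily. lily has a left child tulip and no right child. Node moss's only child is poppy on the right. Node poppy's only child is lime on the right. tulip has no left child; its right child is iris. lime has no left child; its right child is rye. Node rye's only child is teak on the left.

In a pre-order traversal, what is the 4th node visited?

pear

Pre-order visits the node, then its left subtree, then its right subtree.
Visit kale.
At kale: go left to fir.
  fir is a leaf — visit fir.
At kale: go right to ivy.
  Visit ivy.
  At ivy: go left to pear.
    Visit pear.
    At pear: go left to plum.
      Visit plum.
      At plum: go left to moss.
        Visit moss.
        At moss: no left child.
        At moss: go right to poppy.
          Visit poppy.
          At poppy: no left child.
          At poppy: go right to lime.
            Visit lime.
            At lime: no left child.
            At lime: go right to rye.
              Visit rye.
              At rye: go left to teak.
                teak is a leaf — visit teak.
              At rye: no right child.
      At plum: go right to lily.
        Visit lily.
        At lily: go left to tulip.
          Visit tulip.
          At tulip: no left child.
          At tulip: go right to iris.
            iris is a leaf — visit iris.
        At lily: no right child.
    At pear: go right to daisy.
      daisy is a leaf — visit daisy.
  At ivy: go right to elm.
    elm is a leaf — visit elm.
Full pre-order sequence: kale, fir, ivy, pear, plum, moss, poppy, lime, rye, teak, lily, tulip, iris, daisy, elm.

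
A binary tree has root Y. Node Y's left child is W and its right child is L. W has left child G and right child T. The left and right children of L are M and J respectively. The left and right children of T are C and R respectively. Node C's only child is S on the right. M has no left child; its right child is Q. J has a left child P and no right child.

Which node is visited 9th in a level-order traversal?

R

Level-order visits nodes level by level from the root, left to right within each level.
Level 0: Y
Level 1: W, L
Level 2: G, T, M, J
Level 3: C, R, Q, P
Level 4: S
Full level-order sequence: Y, W, L, G, T, M, J, C, R, Q, P, S.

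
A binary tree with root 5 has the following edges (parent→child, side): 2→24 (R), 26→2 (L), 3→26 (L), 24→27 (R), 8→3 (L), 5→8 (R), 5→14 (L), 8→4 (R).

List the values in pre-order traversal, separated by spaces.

5 14 8 3 26 2 24 27 4

Pre-order visits the node, then its left subtree, then its right subtree.
Visit 5.
At 5: go left to 14.
  14 is a leaf — visit 14.
At 5: go right to 8.
  Visit 8.
  At 8: go left to 3.
    Visit 3.
    At 3: go left to 26.
      Visit 26.
      At 26: go left to 2.
        Visit 2.
        At 2: no left child.
        At 2: go right to 24.
          Visit 24.
          At 24: no left child.
          At 24: go right to 27.
            27 is a leaf — visit 27.
      At 26: no right child.
    At 3: no right child.
  At 8: go right to 4.
    4 is a leaf — visit 4.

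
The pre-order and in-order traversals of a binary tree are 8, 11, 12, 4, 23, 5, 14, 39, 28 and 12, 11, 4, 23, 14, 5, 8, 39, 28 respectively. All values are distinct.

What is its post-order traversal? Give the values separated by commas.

12, 14, 5, 23, 4, 11, 28, 39, 8

The first element of pre-order is the root; it splits in-order into left and right subtrees.
Root 8: left subtree has 6 nodes {12, 11, 4, 23, 14, 5}, right has 2 {39, 28}.
  Root 11: left subtree has 1 node {12}, right has 4 {4, 23, 14, 5}.
    Root 4: left subtree has 0 nodes { }, right has 3 {23, 14, 5}.
      Root 23: left subtree has 0 nodes { }, right has 2 {14, 5}.
        Root 5: left subtree has 1 node {14}, right has 0 { }.
  Root 39: left subtree has 0 nodes { }, right has 1 {28}.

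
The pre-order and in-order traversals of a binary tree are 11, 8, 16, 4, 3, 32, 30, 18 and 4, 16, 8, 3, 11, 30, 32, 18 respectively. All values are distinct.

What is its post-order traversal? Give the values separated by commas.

The first element of pre-order is the root; it splits in-order into left and right subtrees.
Root 11: left subtree has 4 nodes {4, 16, 8, 3}, right has 3 {30, 32, 18}.
  Root 8: left subtree has 2 nodes {4, 16}, right has 1 {3}.
    Root 16: left subtree has 1 node {4}, right has 0 { }.
  Root 32: left subtree has 1 node {30}, right has 1 {18}.

4, 16, 3, 8, 30, 18, 32, 11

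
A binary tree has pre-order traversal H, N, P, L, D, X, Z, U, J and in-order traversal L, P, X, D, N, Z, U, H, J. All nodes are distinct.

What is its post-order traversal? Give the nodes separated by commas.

The first element of pre-order is the root; it splits in-order into left and right subtrees.
Root H: left subtree has 7 nodes {L, P, X, D, N, Z, U}, right has 1 {J}.
  Root N: left subtree has 4 nodes {L, P, X, D}, right has 2 {Z, U}.
    Root P: left subtree has 1 node {L}, right has 2 {X, D}.
      Root D: left subtree has 1 node {X}, right has 0 { }.
    Root Z: left subtree has 0 nodes { }, right has 1 {U}.

L, X, D, P, U, Z, N, J, H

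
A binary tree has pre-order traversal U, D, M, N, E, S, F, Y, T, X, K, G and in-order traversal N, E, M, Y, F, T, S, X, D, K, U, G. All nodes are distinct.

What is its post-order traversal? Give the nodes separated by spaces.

The first element of pre-order is the root; it splits in-order into left and right subtrees.
Root U: left subtree has 10 nodes {N, E, M, Y, F, T, S, X, D, K}, right has 1 {G}.
  Root D: left subtree has 8 nodes {N, E, M, Y, F, T, S, X}, right has 1 {K}.
    Root M: left subtree has 2 nodes {N, E}, right has 5 {Y, F, T, S, X}.
      Root N: left subtree has 0 nodes { }, right has 1 {E}.
      Root S: left subtree has 3 nodes {Y, F, T}, right has 1 {X}.
        Root F: left subtree has 1 node {Y}, right has 1 {T}.

E N Y T F X S M K D G U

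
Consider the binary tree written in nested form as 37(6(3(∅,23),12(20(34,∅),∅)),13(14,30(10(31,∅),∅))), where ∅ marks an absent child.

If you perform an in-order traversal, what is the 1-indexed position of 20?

5

In-order visits the left subtree, then the node, then the right subtree.
At 37: go left to 6.
  At 6: go left to 3.
    At 3: no left child.
    Visit 3.
    At 3: go right to 23.
      23 is a leaf — visit 23.
  Visit 6.
  At 6: go right to 12.
    At 12: go left to 20.
      At 20: go left to 34.
        34 is a leaf — visit 34.
      Visit 20.
      At 20: no right child.
    Visit 12.
    At 12: no right child.
Visit 37.
At 37: go right to 13.
  At 13: go left to 14.
    14 is a leaf — visit 14.
  Visit 13.
  At 13: go right to 30.
    At 30: go left to 10.
      At 10: go left to 31.
        31 is a leaf — visit 31.
      Visit 10.
      At 10: no right child.
    Visit 30.
    At 30: no right child.
Full in-order sequence: 3, 23, 6, 34, 20, 12, 37, 14, 13, 31, 10, 30.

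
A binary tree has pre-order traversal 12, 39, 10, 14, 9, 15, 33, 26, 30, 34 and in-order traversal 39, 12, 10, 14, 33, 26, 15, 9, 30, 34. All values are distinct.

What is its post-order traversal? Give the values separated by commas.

39, 26, 33, 15, 34, 30, 9, 14, 10, 12

The first element of pre-order is the root; it splits in-order into left and right subtrees.
Root 12: left subtree has 1 node {39}, right has 8 {10, 14, 33, 26, 15, 9, 30, 34}.
  Root 10: left subtree has 0 nodes { }, right has 7 {14, 33, 26, 15, 9, 30, 34}.
    Root 14: left subtree has 0 nodes { }, right has 6 {33, 26, 15, 9, 30, 34}.
      Root 9: left subtree has 3 nodes {33, 26, 15}, right has 2 {30, 34}.
        Root 15: left subtree has 2 nodes {33, 26}, right has 0 { }.
          Root 33: left subtree has 0 nodes { }, right has 1 {26}.
        Root 30: left subtree has 0 nodes { }, right has 1 {34}.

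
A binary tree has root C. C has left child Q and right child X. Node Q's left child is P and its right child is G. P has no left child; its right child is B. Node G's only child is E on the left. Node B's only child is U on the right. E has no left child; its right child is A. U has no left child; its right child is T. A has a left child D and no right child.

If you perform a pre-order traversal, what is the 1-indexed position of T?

6

Pre-order visits the node, then its left subtree, then its right subtree.
Visit C.
At C: go left to Q.
  Visit Q.
  At Q: go left to P.
    Visit P.
    At P: no left child.
    At P: go right to B.
      Visit B.
      At B: no left child.
      At B: go right to U.
        Visit U.
        At U: no left child.
        At U: go right to T.
          T is a leaf — visit T.
  At Q: go right to G.
    Visit G.
    At G: go left to E.
      Visit E.
      At E: no left child.
      At E: go right to A.
        Visit A.
        At A: go left to D.
          D is a leaf — visit D.
        At A: no right child.
    At G: no right child.
At C: go right to X.
  X is a leaf — visit X.
Full pre-order sequence: C, Q, P, B, U, T, G, E, A, D, X.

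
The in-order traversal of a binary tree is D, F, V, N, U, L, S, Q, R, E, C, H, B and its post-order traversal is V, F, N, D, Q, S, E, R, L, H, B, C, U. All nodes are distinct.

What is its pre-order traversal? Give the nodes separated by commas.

The last element of post-order is the root; it splits in-order into left and right subtrees.
Root U: left subtree has 4 nodes {D, F, V, N}, right has 8 {L, S, Q, R, E, C, H, B}.
  Root D: left subtree has 0 nodes { }, right has 3 {F, V, N}.
    Root N: left subtree has 2 nodes {F, V}, right has 0 { }.
      Root F: left subtree has 0 nodes { }, right has 1 {V}.
  Root C: left subtree has 5 nodes {L, S, Q, R, E}, right has 2 {H, B}.
    Root L: left subtree has 0 nodes { }, right has 4 {S, Q, R, E}.
      Root R: left subtree has 2 nodes {S, Q}, right has 1 {E}.
        Root S: left subtree has 0 nodes { }, right has 1 {Q}.
    Root B: left subtree has 1 node {H}, right has 0 { }.

U, D, N, F, V, C, L, R, S, Q, E, B, H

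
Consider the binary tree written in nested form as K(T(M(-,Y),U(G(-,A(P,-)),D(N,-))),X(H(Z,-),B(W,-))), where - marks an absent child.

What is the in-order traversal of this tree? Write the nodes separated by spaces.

In-order visits the left subtree, then the node, then the right subtree.
At K: go left to T.
  At T: go left to M.
    At M: no left child.
    Visit M.
    At M: go right to Y.
      Y is a leaf — visit Y.
  Visit T.
  At T: go right to U.
    At U: go left to G.
      At G: no left child.
      Visit G.
      At G: go right to A.
        At A: go left to P.
          P is a leaf — visit P.
        Visit A.
        At A: no right child.
    Visit U.
    At U: go right to D.
      At D: go left to N.
        N is a leaf — visit N.
      Visit D.
      At D: no right child.
Visit K.
At K: go right to X.
  At X: go left to H.
    At H: go left to Z.
      Z is a leaf — visit Z.
    Visit H.
    At H: no right child.
  Visit X.
  At X: go right to B.
    At B: go left to W.
      W is a leaf — visit W.
    Visit B.
    At B: no right child.

M Y T G P A U N D K Z H X W B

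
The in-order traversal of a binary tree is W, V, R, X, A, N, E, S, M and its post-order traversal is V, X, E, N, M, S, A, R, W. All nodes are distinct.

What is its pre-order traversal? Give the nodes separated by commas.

The last element of post-order is the root; it splits in-order into left and right subtrees.
Root W: left subtree has 0 nodes { }, right has 8 {V, R, X, A, N, E, S, M}.
  Root R: left subtree has 1 node {V}, right has 6 {X, A, N, E, S, M}.
    Root A: left subtree has 1 node {X}, right has 4 {N, E, S, M}.
      Root S: left subtree has 2 nodes {N, E}, right has 1 {M}.
        Root N: left subtree has 0 nodes { }, right has 1 {E}.

W, R, V, A, X, S, N, E, M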